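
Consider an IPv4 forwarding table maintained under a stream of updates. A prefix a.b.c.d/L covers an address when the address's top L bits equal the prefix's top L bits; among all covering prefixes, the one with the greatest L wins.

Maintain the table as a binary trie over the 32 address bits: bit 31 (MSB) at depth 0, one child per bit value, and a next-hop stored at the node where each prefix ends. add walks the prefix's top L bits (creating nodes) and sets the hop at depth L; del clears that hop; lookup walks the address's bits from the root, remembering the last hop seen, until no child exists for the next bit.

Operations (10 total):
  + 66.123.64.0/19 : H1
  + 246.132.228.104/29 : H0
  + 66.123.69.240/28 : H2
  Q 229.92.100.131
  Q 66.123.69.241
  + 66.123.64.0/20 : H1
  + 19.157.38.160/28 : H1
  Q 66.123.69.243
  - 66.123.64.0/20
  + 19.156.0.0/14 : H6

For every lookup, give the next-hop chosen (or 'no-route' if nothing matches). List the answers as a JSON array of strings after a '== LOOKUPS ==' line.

Apply in order:
  add 66.123.64.0/19 -> H1 at depth 19
  add 246.132.228.104/29 -> H0 at depth 29
  add 66.123.69.240/28 -> H2 at depth 28
  lookup 229.92.100.131: bits 111 walk d0:-→d1:-→d2:-→d3:- -> no-route
  lookup 66.123.69.241: bits 0100001001111011010001011111 walk d0:-→d1:-→d2:-→d3:-→d4:-→d5:-→d6:-→d7:-→d8:-→d9:-→d10:-→d11:-→d12:-→d13:-→d14:-→d15:-→d16:-→d17:-→d18:-→d19:H1→d20:-→d21:-→d22:-→d23:-→d24:-→d25:-→d26:-→d27:-→d28:H2 -> H2
  add 66.123.64.0/20 -> H1 at depth 20
  add 19.157.38.160/28 -> H1 at depth 28
  lookup 66.123.69.243: bits 0100001001111011010001011111 walk d0:-→d1:-→d2:-→d3:-→d4:-→d5:-→d6:-→d7:-→d8:-→d9:-→d10:-→d11:-→d12:-→d13:-→d14:-→d15:-→d16:-→d17:-→d18:-→d19:H1→d20:H1→d21:-→d22:-→d23:-→d24:-→d25:-→d26:-→d27:-→d28:H2 -> H2
  - 66.123.64.0/20 clear@20
  add 19.156.0.0/14 -> H6 at depth 14

== LOOKUPS ==
["no-route","H2","H2"]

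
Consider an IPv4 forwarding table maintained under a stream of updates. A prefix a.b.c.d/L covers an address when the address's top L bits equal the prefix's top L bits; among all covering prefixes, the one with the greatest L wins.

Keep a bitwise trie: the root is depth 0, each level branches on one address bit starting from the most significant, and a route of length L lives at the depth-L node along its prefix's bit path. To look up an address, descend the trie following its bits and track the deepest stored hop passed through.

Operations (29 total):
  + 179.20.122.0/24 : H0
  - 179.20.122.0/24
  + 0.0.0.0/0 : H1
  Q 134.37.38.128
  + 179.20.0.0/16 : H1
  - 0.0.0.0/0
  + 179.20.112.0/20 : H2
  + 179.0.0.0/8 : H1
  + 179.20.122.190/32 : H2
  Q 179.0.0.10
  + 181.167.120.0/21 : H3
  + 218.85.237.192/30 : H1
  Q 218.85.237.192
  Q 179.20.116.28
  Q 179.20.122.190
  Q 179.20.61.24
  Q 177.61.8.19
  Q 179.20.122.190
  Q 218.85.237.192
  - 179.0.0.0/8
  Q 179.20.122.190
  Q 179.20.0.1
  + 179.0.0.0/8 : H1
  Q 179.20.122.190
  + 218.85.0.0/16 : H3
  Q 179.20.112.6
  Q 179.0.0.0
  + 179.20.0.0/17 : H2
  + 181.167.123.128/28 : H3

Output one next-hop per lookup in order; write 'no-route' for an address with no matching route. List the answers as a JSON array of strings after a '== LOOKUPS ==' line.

Trace:
  + 179.20.122.0/24 (H0) depth=24
  - 179.20.122.0/24 clear@24
  + 0.0.0.0/0 (H1) depth=0
  lookup 134.37.38.128: bits 10 walk d0:H1→d1:-→d2:- -> H1
  + 179.20.0.0/16 (H1) depth=16
  - 0.0.0.0/0 clear@0
  + 179.20.112.0/20 (H2) depth=20
  + 179.0.0.0/8 (H1) depth=8
  + 179.20.122.190/32 (H2) depth=32
  lookup 179.0.0.10: bits 10110011000 walk d0:-→d1:-→d2:-→d3:-→d4:-→d5:-→d6:-→d7:-→d8:H1→d9:-→d10:-→d11:- -> H1
  + 181.167.120.0/21 (H3) depth=21
  + 218.85.237.192/30 (H1) depth=30
  lookup 218.85.237.192: bits 110110100101010111101101110000 walk d0:-→d1:-→d2:-→d3:-→d4:-→d5:-→d6:-→d7:-→d8:-→d9:-→d10:-→d11:-→d12:-→d13:-→d14:-→d15:-→d16:-→d17:-→d18:-→d19:-→d20:-→d21:-→d22:-→d23:-→d24:-→d25:-→d26:-→d27:-→d28:-→d29:-→d30:H1 -> H1
  lookup 179.20.116.28: bits 10110011000101000111 walk d0:-→d1:-→d2:-→d3:-→d4:-→d5:-→d6:-→d7:-→d8:H1→d9:-→d10:-→d11:-→d12:-→d13:-→d14:-→d15:-→d16:H1→d17:-→d18:-→d19:-→d20:H2 -> H2
  lookup 179.20.122.190: bits 10110011000101000111101010111110 walk d0:-→d1:-→d2:-→d3:-→d4:-→d5:-→d6:-→d7:-→d8:H1→d9:-→d10:-→d11:-→d12:-→d13:-→d14:-→d15:-→d16:H1→d17:-→d18:-→d19:-→d20:H2→d21:-→d22:-→d23:-→d24:-→d25:-→d26:-→d27:-→d28:-→d29:-→d30:-→d31:-→d32:H2 -> H2
  lookup 179.20.61.24: bits 10110011000101000 walk d0:-→d1:-→d2:-→d3:-→d4:-→d5:-→d6:-→d7:-→d8:H1→d9:-→d10:-→d11:-→d12:-→d13:-→d14:-→d15:-→d16:H1→d17:- -> H1
  lookup 177.61.8.19: bits 101100 walk d0:-→d1:-→d2:-→d3:-→d4:-→d5:-→d6:- -> no-route
  lookup 179.20.122.190: bits 10110011000101000111101010111110 walk d0:-→d1:-→d2:-→d3:-→d4:-→d5:-→d6:-→d7:-→d8:H1→d9:-→d10:-→d11:-→d12:-→d13:-→d14:-→d15:-→d16:H1→d17:-→d18:-→d19:-→d20:H2→d21:-→d22:-→d23:-→d24:-→d25:-→d26:-→d27:-→d28:-→d29:-→d30:-→d31:-→d32:H2 -> H2
  lookup 218.85.237.192: bits 110110100101010111101101110000 walk d0:-→d1:-→d2:-→d3:-→d4:-→d5:-→d6:-→d7:-→d8:-→d9:-→d10:-→d11:-→d12:-→d13:-→d14:-→d15:-→d16:-→d17:-→d18:-→d19:-→d20:-→d21:-→d22:-→d23:-→d24:-→d25:-→d26:-→d27:-→d28:-→d29:-→d30:H1 -> H1
  - 179.0.0.0/8 clear@8
  lookup 179.20.122.190: bits 10110011000101000111101010111110 walk d0:-→d1:-→d2:-→d3:-→d4:-→d5:-→d6:-→d7:-→d8:-→d9:-→d10:-→d11:-→d12:-→d13:-→d14:-→d15:-→d16:H1→d17:-→d18:-→d19:-→d20:H2→d21:-→d22:-→d23:-→d24:-→d25:-→d26:-→d27:-→d28:-→d29:-→d30:-→d31:-→d32:H2 -> H2
  lookup 179.20.0.1: bits 10110011000101000 walk d0:-→d1:-→d2:-→d3:-→d4:-→d5:-→d6:-→d7:-→d8:-→d9:-→d10:-→d11:-→d12:-→d13:-→d14:-→d15:-→d16:H1→d17:- -> H1
  + 179.0.0.0/8 (H1) depth=8
  lookup 179.20.122.190: bits 10110011000101000111101010111110 walk d0:-→d1:-→d2:-→d3:-→d4:-→d5:-→d6:-→d7:-→d8:H1→d9:-→d10:-→d11:-→d12:-→d13:-→d14:-→d15:-→d16:H1→d17:-→d18:-→d19:-→d20:H2→d21:-→d22:-→d23:-→d24:-→d25:-→d26:-→d27:-→d28:-→d29:-→d30:-→d31:-→d32:H2 -> H2
  + 218.85.0.0/16 (H3) depth=16
  lookup 179.20.112.6: bits 10110011000101000111 walk d0:-→d1:-→d2:-→d3:-→d4:-→d5:-→d6:-→d7:-→d8:H1→d9:-→d10:-→d11:-→d12:-→d13:-→d14:-→d15:-→d16:H1→d17:-→d18:-→d19:-→d20:H2 -> H2
  lookup 179.0.0.0: bits 10110011000 walk d0:-→d1:-→d2:-→d3:-→d4:-→d5:-→d6:-→d7:-→d8:H1→d9:-→d10:-→d11:- -> H1
  + 179.20.0.0/17 (H2) depth=17
  + 181.167.123.128/28 (H3) depth=28

== LOOKUPS ==
["H1","H1","H1","H2","H2","H1","no-route","H2","H1","H2","H1","H2","H2","H1"]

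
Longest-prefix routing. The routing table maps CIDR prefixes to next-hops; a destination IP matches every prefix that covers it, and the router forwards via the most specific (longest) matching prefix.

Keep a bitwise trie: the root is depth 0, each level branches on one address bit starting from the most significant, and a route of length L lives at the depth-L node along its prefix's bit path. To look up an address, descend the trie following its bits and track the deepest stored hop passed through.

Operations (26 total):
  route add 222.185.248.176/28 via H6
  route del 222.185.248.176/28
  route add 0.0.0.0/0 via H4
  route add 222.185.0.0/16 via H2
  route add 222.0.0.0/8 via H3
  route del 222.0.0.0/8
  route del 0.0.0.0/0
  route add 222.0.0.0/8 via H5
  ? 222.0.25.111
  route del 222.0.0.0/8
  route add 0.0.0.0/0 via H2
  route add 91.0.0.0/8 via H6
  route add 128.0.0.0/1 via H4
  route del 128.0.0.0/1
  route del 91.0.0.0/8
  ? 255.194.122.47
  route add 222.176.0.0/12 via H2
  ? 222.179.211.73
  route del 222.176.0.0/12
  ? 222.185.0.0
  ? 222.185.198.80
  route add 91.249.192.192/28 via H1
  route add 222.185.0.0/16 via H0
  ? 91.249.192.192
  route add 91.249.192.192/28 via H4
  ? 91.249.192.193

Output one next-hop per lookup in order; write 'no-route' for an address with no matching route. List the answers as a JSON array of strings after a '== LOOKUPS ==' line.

Trace:
  + 222.185.248.176/28 (H6) depth=28
  del 222.185.248.176/28 (clear depth 28)
  + 0.0.0.0/0 (H4) depth=0
  + 222.185.0.0/16 (H2) depth=16
  + 222.0.0.0/8 (H3) depth=8
  del 222.0.0.0/8 (clear depth 8)
  del 0.0.0.0/0 (clear depth 0)
  + 222.0.0.0/8 (H5) depth=8
  ? 222.0.25.111  path d0:-→d1:-→d2:-→d3:-→d4:-→d5:-→d6:-→d7:-→d8:H5  best=H5
  del 222.0.0.0/8 (clear depth 8)
  + 0.0.0.0/0 (H2) depth=0
  + 91.0.0.0/8 (H6) depth=8
  + 128.0.0.0/1 (H4) depth=1
  del 128.0.0.0/1 (clear depth 1)
  del 91.0.0.0/8 (clear depth 8)
  ? 255.194.122.47  path d0:H2→d1:-→d2:-  best=H2
  + 222.176.0.0/12 (H2) depth=12
  ? 222.179.211.73  path d0:H2→d1:-→d2:-→d3:-→d4:-→d5:-→d6:-→d7:-→d8:-→d9:-→d10:-→d11:-→d12:H2  best=H2
  del 222.176.0.0/12 (clear depth 12)
  ? 222.185.0.0  path d0:H2→d1:-→d2:-→d3:-→d4:-→d5:-→d6:-→d7:-→d8:-→d9:-→d10:-→d11:-→d12:-→d13:-→d14:-→d15:-→d16:H2  best=H2
  ? 222.185.198.80  path d0:H2→d1:-→d2:-→d3:-→d4:-→d5:-→d6:-→d7:-→d8:-→d9:-→d10:-→d11:-→d12:-→d13:-→d14:-→d15:-→d16:H2→d17:-→d18:-  best=H2
  + 91.249.192.192/28 (H1) depth=28
  + 222.185.0.0/16 (H0) depth=16
  ? 91.249.192.192  path d0:H2→d1:-→d2:-→d3:-→d4:-→d5:-→d6:-→d7:-→d8:-→d9:-→d10:-→d11:-→d12:-→d13:-→d14:-→d15:-→d16:-→d17:-→d18:-→d19:-→d20:-→d21:-→d22:-→d23:-→d24:-→d25:-→d26:-→d27:-→d28:H1  best=H1
  + 91.249.192.192/28 (H4) depth=28
  ? 91.249.192.193  path d0:H2→d1:-→d2:-→d3:-→d4:-→d5:-→d6:-→d7:-→d8:-→d9:-→d10:-→d11:-→d12:-→d13:-→d14:-→d15:-→d16:-→d17:-→d18:-→d19:-→d20:-→d21:-→d22:-→d23:-→d24:-→d25:-→d26:-→d27:-→d28:H4  best=H4

== LOOKUPS ==
["H5","H2","H2","H2","H2","H1","H4"]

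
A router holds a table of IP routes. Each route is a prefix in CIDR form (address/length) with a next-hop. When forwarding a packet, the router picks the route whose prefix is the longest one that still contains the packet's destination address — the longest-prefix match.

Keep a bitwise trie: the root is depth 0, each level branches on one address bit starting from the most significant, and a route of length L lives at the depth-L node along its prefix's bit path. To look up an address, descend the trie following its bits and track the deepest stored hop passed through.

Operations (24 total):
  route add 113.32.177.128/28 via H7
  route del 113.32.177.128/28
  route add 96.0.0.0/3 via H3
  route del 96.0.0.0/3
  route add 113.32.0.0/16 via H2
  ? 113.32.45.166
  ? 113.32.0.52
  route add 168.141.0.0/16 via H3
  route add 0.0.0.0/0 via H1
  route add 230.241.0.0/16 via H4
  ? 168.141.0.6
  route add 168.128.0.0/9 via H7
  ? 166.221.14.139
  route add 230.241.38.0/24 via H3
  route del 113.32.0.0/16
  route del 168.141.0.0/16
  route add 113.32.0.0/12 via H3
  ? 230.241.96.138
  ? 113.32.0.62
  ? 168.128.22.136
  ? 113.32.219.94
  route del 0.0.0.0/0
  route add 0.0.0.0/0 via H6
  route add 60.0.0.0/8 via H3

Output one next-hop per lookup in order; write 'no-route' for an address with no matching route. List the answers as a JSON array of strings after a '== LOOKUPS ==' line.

Apply in order:
  add 113.32.177.128/28 -> H7 at depth 28
  del 113.32.177.128/28 (clear depth 28)
  add 96.0.0.0/3 -> H3 at depth 3
  del 96.0.0.0/3 (clear depth 3)
  add 113.32.0.0/16 -> H2 at depth 16
  lookup 113.32.45.166: bits 0111000100100000 walk d0:-→d1:-→d2:-→d3:-→d4:-→d5:-→d6:-→d7:-→d8:-→d9:-→d10:-→d11:-→d12:-→d13:-→d14:-→d15:-→d16:H2 -> H2
  lookup 113.32.0.52: bits 0111000100100000 walk d0:-→d1:-→d2:-→d3:-→d4:-→d5:-→d6:-→d7:-→d8:-→d9:-→d10:-→d11:-→d12:-→d13:-→d14:-→d15:-→d16:H2 -> H2
  add 168.141.0.0/16 -> H3 at depth 16
  add 0.0.0.0/0 -> H1 at depth 0
  add 230.241.0.0/16 -> H4 at depth 16
  lookup 168.141.0.6: bits 1010100010001101 walk d0:H1→d1:-→d2:-→d3:-→d4:-→d5:-→d6:-→d7:-→d8:-→d9:-→d10:-→d11:-→d12:-→d13:-→d14:-→d15:-→d16:H3 -> H3
  add 168.128.0.0/9 -> H7 at depth 9
  lookup 166.221.14.139: bits 1010 walk d0:H1→d1:-→d2:-→d3:-→d4:- -> H1
  add 230.241.38.0/24 -> H3 at depth 24
  del 113.32.0.0/16 (clear depth 16)
  del 168.141.0.0/16 (clear depth 16)
  add 113.32.0.0/12 -> H3 at depth 12
  lookup 230.241.96.138: bits 11100110111100010 walk d0:H1→d1:-→d2:-→d3:-→d4:-→d5:-→d6:-→d7:-→d8:-→d9:-→d10:-→d11:-→d12:-→d13:-→d14:-→d15:-→d16:H4→d17:- -> H4
  lookup 113.32.0.62: bits 0111000100100000 walk d0:H1→d1:-→d2:-→d3:-→d4:-→d5:-→d6:-→d7:-→d8:-→d9:-→d10:-→d11:-→d12:H3→d13:-→d14:-→d15:-→d16:- -> H3
  lookup 168.128.22.136: bits 101010001000 walk d0:H1→d1:-→d2:-→d3:-→d4:-→d5:-→d6:-→d7:-→d8:-→d9:H7→d10:-→d11:-→d12:- -> H7
  lookup 113.32.219.94: bits 01110001001000001 walk d0:H1→d1:-→d2:-→d3:-→d4:-→d5:-→d6:-→d7:-→d8:-→d9:-→d10:-→d11:-→d12:H3→d13:-→d14:-→d15:-→d16:-→d17:- -> H3
  del 0.0.0.0/0 (clear depth 0)
  add 0.0.0.0/0 -> H6 at depth 0
  add 60.0.0.0/8 -> H3 at depth 8

== LOOKUPS ==
["H2","H2","H3","H1","H4","H3","H7","H3"]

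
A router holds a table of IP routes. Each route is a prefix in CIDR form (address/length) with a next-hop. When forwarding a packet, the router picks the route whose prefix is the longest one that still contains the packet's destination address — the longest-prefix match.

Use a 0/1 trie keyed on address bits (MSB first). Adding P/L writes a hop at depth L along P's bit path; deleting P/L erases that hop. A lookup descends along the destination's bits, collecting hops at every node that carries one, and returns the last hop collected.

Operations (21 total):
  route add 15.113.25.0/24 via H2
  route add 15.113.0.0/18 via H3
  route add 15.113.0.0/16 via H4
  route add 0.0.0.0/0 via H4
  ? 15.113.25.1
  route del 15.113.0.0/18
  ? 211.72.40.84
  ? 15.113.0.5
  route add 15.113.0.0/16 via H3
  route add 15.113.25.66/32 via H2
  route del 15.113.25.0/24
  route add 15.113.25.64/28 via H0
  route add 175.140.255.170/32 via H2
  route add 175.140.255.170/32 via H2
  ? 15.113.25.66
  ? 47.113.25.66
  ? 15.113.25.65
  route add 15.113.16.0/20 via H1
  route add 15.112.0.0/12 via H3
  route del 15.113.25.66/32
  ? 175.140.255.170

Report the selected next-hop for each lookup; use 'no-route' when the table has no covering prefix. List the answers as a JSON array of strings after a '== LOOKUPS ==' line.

Apply in order:
  add 15.113.25.0/24 -> H2 at depth 24
  add 15.113.0.0/18 -> H3 at depth 18
  add 15.113.0.0/16 -> H4 at depth 16
  add 0.0.0.0/0 -> H4 at depth 0
  ? 15.113.25.1  path d0:H4→d1:-→d2:-→d3:-→d4:-→d5:-→d6:-→d7:-→d8:-→d9:-→d10:-→d11:-→d12:-→d13:-→d14:-→d15:-→d16:H4→d17:-→d18:H3→d19:-→d20:-→d21:-→d22:-→d23:-→d24:H2  best=H2
  del 15.113.0.0/18 (clear depth 18)
  ? 211.72.40.84  path d0:H4  best=H4
  ? 15.113.0.5  path d0:H4→d1:-→d2:-→d3:-→d4:-→d5:-→d6:-→d7:-→d8:-→d9:-→d10:-→d11:-→d12:-→d13:-→d14:-→d15:-→d16:H4→d17:-→d18:-→d19:-  best=H4
  add 15.113.0.0/16 -> H3 at depth 16
  add 15.113.25.66/32 -> H2 at depth 32
  del 15.113.25.0/24 (clear depth 24)
  add 15.113.25.64/28 -> H0 at depth 28
  add 175.140.255.170/32 -> H2 at depth 32
  add 175.140.255.170/32 -> H2 at depth 32
  ? 15.113.25.66  path d0:H4→d1:-→d2:-→d3:-→d4:-→d5:-→d6:-→d7:-→d8:-→d9:-→d10:-→d11:-→d12:-→d13:-→d14:-→d15:-→d16:H3→d17:-→d18:-→d19:-→d20:-→d21:-→d22:-→d23:-→d24:-→d25:-→d26:-→d27:-→d28:H0→d29:-→d30:-→d31:-→d32:H2  best=H2
  ? 47.113.25.66  path d0:H4→d1:-→d2:-  best=H4
  ? 15.113.25.65  path d0:H4→d1:-→d2:-→d3:-→d4:-→d5:-→d6:-→d7:-→d8:-→d9:-→d10:-→d11:-→d12:-→d13:-→d14:-→d15:-→d16:H3→d17:-→d18:-→d19:-→d20:-→d21:-→d22:-→d23:-→d24:-→d25:-→d26:-→d27:-→d28:H0→d29:-→d30:-  best=H0
  add 15.113.16.0/20 -> H1 at depth 20
  add 15.112.0.0/12 -> H3 at depth 12
  del 15.113.25.66/32 (clear depth 32)
  ? 175.140.255.170  path d0:H4→d1:-→d2:-→d3:-→d4:-→d5:-→d6:-→d7:-→d8:-→d9:-→d10:-→d11:-→d12:-→d13:-→d14:-→d15:-→d16:-→d17:-→d18:-→d19:-→d20:-→d21:-→d22:-→d23:-→d24:-→d25:-→d26:-→d27:-→d28:-→d29:-→d30:-→d31:-→d32:H2  best=H2

== LOOKUPS ==
["H2","H4","H4","H2","H4","H0","H2"]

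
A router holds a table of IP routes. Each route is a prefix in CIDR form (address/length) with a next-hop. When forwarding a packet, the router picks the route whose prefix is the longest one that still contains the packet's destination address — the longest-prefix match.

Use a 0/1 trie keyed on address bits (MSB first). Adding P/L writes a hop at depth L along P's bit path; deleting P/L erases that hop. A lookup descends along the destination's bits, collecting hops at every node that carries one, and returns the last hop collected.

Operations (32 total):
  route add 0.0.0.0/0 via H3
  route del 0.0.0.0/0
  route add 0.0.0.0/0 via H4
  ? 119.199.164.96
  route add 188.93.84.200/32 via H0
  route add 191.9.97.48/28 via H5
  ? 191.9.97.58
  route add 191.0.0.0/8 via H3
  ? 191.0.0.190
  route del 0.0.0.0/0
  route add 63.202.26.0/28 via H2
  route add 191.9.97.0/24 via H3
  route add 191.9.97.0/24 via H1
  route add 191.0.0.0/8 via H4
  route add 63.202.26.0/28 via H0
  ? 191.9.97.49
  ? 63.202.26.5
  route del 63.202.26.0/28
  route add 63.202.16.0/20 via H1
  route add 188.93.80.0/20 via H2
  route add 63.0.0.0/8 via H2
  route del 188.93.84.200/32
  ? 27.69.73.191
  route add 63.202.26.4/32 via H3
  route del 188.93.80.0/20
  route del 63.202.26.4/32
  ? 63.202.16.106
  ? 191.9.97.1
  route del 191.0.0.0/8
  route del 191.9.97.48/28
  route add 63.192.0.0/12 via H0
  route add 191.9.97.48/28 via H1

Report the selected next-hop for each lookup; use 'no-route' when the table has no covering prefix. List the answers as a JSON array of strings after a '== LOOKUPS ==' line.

Trace:
  add 0.0.0.0/0 -> H3 at depth 0
  - 0.0.0.0/0 clear@0
  add 0.0.0.0/0 -> H4 at depth 0
  ? 119.199.164.96  path d0:H4  best=H4
  add 188.93.84.200/32 -> H0 at depth 32
  add 191.9.97.48/28 -> H5 at depth 28
  ? 191.9.97.58  path d0:H4→d1:-→d2:-→d3:-→d4:-→d5:-→d6:-→d7:-→d8:-→d9:-→d10:-→d11:-→d12:-→d13:-→d14:-→d15:-→d16:-→d17:-→d18:-→d19:-→d20:-→d21:-→d22:-→d23:-→d24:-→d25:-→d26:-→d27:-→d28:H5  best=H5
  add 191.0.0.0/8 -> H3 at depth 8
  ? 191.0.0.190  path d0:H4→d1:-→d2:-→d3:-→d4:-→d5:-→d6:-→d7:-→d8:H3→d9:-→d10:-→d11:-→d12:-  best=H3
  - 0.0.0.0/0 clear@0
  add 63.202.26.0/28 -> H2 at depth 28
  add 191.9.97.0/24 -> H3 at depth 24
  add 191.9.97.0/24 -> H1 at depth 24
  add 191.0.0.0/8 -> H4 at depth 8
  add 63.202.26.0/28 -> H0 at depth 28
  ? 191.9.97.49  path d0:-→d1:-→d2:-→d3:-→d4:-→d5:-→d6:-→d7:-→d8:H4→d9:-→d10:-→d11:-→d12:-→d13:-→d14:-→d15:-→d16:-→d17:-→d18:-→d19:-→d20:-→d21:-→d22:-→d23:-→d24:H1→d25:-→d26:-→d27:-→d28:H5  best=H5
  ? 63.202.26.5  path d0:-→d1:-→d2:-→d3:-→d4:-→d5:-→d6:-→d7:-→d8:-→d9:-→d10:-→d11:-→d12:-→d13:-→d14:-→d15:-→d16:-→d17:-→d18:-→d19:-→d20:-→d21:-→d22:-→d23:-→d24:-→d25:-→d26:-→d27:-→d28:H0  best=H0
  - 63.202.26.0/28 clear@28
  add 63.202.16.0/20 -> H1 at depth 20
  add 188.93.80.0/20 -> H2 at depth 20
  add 63.0.0.0/8 -> H2 at depth 8
  - 188.93.84.200/32 clear@32
  ? 27.69.73.191  path d0:-→d1:-→d2:-  best=no-route
  add 63.202.26.4/32 -> H3 at depth 32
  - 188.93.80.0/20 clear@20
  - 63.202.26.4/32 clear@32
  ? 63.202.16.106  path d0:-→d1:-→d2:-→d3:-→d4:-→d5:-→d6:-→d7:-→d8:H2→d9:-→d10:-→d11:-→d12:-→d13:-→d14:-→d15:-→d16:-→d17:-→d18:-→d19:-→d20:H1  best=H1
  ? 191.9.97.1  path d0:-→d1:-→d2:-→d3:-→d4:-→d5:-→d6:-→d7:-→d8:H4→d9:-→d10:-→d11:-→d12:-→d13:-→d14:-→d15:-→d16:-→d17:-→d18:-→d19:-→d20:-→d21:-→d22:-→d23:-→d24:H1→d25:-→d26:-  best=H1
  - 191.0.0.0/8 clear@8
  - 191.9.97.48/28 clear@28
  add 63.192.0.0/12 -> H0 at depth 12
  add 191.9.97.48/28 -> H1 at depth 28

== LOOKUPS ==
["H4","H5","H3","H5","H0","no-route","H1","H1"]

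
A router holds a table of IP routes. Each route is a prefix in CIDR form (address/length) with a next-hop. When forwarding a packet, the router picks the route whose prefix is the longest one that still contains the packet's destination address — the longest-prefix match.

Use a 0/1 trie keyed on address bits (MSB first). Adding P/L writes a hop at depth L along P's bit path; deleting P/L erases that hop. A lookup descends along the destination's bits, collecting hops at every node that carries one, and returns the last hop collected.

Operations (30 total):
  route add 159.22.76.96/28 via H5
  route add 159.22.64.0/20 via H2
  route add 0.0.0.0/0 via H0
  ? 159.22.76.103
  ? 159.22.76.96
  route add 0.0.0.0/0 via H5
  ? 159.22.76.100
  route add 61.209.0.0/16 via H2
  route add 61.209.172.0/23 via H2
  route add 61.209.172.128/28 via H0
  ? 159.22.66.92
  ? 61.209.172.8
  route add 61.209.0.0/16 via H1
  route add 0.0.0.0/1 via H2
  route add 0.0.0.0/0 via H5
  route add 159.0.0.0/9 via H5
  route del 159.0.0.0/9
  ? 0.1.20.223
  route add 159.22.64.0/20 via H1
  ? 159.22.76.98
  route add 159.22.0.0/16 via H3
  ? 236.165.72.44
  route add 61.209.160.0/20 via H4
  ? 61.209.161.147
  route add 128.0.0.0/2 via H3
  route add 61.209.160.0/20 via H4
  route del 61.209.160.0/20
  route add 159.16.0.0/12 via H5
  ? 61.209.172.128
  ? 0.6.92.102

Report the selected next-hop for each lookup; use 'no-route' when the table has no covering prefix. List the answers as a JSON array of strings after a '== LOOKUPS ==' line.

Process each operation:
  + 159.22.76.96/28 (H5) depth=28
  + 159.22.64.0/20 (H2) depth=20
  + 0.0.0.0/0 (H0) depth=0
  Q 159.22.76.103: descend 1001111100010110010011000110 ; hops seen [H0,H2,H5] ; pick H5
  Q 159.22.76.96: descend 1001111100010110010011000110 ; hops seen [H0,H2,H5] ; pick H5
  + 0.0.0.0/0 (H5) depth=0
  Q 159.22.76.100: descend 1001111100010110010011000110 ; hops seen [H5,H2,H5] ; pick H5
  + 61.209.0.0/16 (H2) depth=16
  + 61.209.172.0/23 (H2) depth=23
  + 61.209.172.128/28 (H0) depth=28
  Q 159.22.66.92: descend 10011111000101100100 ; hops seen [H5,H2] ; pick H2
  Q 61.209.172.8: descend 001111011101000110101100 ; hops seen [H5,H2,H2] ; pick H2
  + 61.209.0.0/16 (H1) depth=16
  + 0.0.0.0/1 (H2) depth=1
  + 0.0.0.0/0 (H5) depth=0
  + 159.0.0.0/9 (H5) depth=9
  - 159.0.0.0/9 clear@9
  Q 0.1.20.223: descend 00 ; hops seen [H5,H2] ; pick H2
  + 159.22.64.0/20 (H1) depth=20
  Q 159.22.76.98: descend 1001111100010110010011000110 ; hops seen [H5,H1,H5] ; pick H5
  + 159.22.0.0/16 (H3) depth=16
  Q 236.165.72.44: descend 1 ; hops seen [H5] ; pick H5
  + 61.209.160.0/20 (H4) depth=20
  Q 61.209.161.147: descend 00111101110100011010 ; hops seen [H5,H2,H1,H4] ; pick H4
  + 128.0.0.0/2 (H3) depth=2
  + 61.209.160.0/20 (H4) depth=20
  - 61.209.160.0/20 clear@20
  + 159.16.0.0/12 (H5) depth=12
  Q 61.209.172.128: descend 0011110111010001101011001000 ; hops seen [H5,H2,H1,H2,H0] ; pick H0
  Q 0.6.92.102: descend 00 ; hops seen [H5,H2] ; pick H2

== LOOKUPS ==
["H5","H5","H5","H2","H2","H2","H5","H5","H4","H0","H2"]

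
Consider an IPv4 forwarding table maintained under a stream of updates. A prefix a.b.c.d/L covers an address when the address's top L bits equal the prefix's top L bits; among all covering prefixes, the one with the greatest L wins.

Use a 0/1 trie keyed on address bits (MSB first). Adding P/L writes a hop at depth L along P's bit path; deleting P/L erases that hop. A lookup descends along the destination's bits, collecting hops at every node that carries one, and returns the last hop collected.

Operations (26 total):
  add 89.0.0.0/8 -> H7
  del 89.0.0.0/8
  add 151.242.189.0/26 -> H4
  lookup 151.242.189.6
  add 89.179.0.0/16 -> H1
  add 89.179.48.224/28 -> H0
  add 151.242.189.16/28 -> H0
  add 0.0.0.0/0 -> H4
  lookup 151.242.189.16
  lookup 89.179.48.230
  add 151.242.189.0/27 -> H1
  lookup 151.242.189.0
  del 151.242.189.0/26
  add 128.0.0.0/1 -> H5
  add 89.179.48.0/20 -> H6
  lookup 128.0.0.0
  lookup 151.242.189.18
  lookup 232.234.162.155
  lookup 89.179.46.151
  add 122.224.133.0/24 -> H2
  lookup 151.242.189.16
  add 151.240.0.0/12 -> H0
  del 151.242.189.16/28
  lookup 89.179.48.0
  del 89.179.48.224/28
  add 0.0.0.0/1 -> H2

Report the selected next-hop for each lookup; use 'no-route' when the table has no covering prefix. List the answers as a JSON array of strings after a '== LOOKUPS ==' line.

Trace:
  add 89.0.0.0/8 -> H7 at depth 8
  - 89.0.0.0/8 clear@8
  add 151.242.189.0/26 -> H4 at depth 26
  Q 151.242.189.6: descend 10010111111100101011110100 ; hops seen [H4] ; pick H4
  add 89.179.0.0/16 -> H1 at depth 16
  add 89.179.48.224/28 -> H0 at depth 28
  add 151.242.189.16/28 -> H0 at depth 28
  add 0.0.0.0/0 -> H4 at depth 0
  Q 151.242.189.16: descend 1001011111110010101111010001 ; hops seen [H4,H4,H0] ; pick H0
  Q 89.179.48.230: descend 0101100110110011001100001110 ; hops seen [H4,H1,H0] ; pick H0
  add 151.242.189.0/27 -> H1 at depth 27
  Q 151.242.189.0: descend 100101111111001010111101000 ; hops seen [H4,H4,H1] ; pick H1
  - 151.242.189.0/26 clear@26
  add 128.0.0.0/1 -> H5 at depth 1
  add 89.179.48.0/20 -> H6 at depth 20
  Q 128.0.0.0: descend 100 ; hops seen [H4,H5] ; pick H5
  Q 151.242.189.18: descend 1001011111110010101111010001 ; hops seen [H4,H5,H1,H0] ; pick H0
  Q 232.234.162.155: descend 1 ; hops seen [H4,H5] ; pick H5
  Q 89.179.46.151: descend 0101100110110011001 ; hops seen [H4,H1] ; pick H1
  add 122.224.133.0/24 -> H2 at depth 24
  Q 151.242.189.16: descend 1001011111110010101111010001 ; hops seen [H4,H5,H1,H0] ; pick H0
  add 151.240.0.0/12 -> H0 at depth 12
  - 151.242.189.16/28 clear@28
  Q 89.179.48.0: descend 010110011011001100110000 ; hops seen [H4,H1,H6] ; pick H6
  - 89.179.48.224/28 clear@28
  add 0.0.0.0/1 -> H2 at depth 1

== LOOKUPS ==
["H4","H0","H0","H1","H5","H0","H5","H1","H0","H6"]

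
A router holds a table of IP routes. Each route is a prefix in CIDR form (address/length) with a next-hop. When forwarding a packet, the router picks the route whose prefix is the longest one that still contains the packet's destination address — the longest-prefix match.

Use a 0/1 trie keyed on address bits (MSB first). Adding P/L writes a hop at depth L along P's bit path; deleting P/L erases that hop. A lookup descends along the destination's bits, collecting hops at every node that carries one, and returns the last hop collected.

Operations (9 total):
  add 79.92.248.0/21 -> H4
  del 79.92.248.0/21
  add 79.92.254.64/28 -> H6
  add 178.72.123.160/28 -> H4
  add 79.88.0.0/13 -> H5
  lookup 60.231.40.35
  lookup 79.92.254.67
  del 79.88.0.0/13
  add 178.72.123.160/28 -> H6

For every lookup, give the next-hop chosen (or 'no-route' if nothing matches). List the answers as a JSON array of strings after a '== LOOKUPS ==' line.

Trace:
  + 79.92.248.0/21 (H4) depth=21
  del 79.92.248.0/21 (clear depth 21)
  + 79.92.254.64/28 (H6) depth=28
  + 178.72.123.160/28 (H4) depth=28
  + 79.88.0.0/13 (H5) depth=13
  ? 60.231.40.35  path d0:-→d1:-  best=no-route
  ? 79.92.254.67  path d0:-→d1:-→d2:-→d3:-→d4:-→d5:-→d6:-→d7:-→d8:-→d9:-→d10:-→d11:-→d12:-→d13:H5→d14:-→d15:-→d16:-→d17:-→d18:-→d19:-→d20:-→d21:-→d22:-→d23:-→d24:-→d25:-→d26:-→d27:-→d28:H6  best=H6
  del 79.88.0.0/13 (clear depth 13)
  + 178.72.123.160/28 (H6) depth=28

== LOOKUPS ==
["no-route","H6"]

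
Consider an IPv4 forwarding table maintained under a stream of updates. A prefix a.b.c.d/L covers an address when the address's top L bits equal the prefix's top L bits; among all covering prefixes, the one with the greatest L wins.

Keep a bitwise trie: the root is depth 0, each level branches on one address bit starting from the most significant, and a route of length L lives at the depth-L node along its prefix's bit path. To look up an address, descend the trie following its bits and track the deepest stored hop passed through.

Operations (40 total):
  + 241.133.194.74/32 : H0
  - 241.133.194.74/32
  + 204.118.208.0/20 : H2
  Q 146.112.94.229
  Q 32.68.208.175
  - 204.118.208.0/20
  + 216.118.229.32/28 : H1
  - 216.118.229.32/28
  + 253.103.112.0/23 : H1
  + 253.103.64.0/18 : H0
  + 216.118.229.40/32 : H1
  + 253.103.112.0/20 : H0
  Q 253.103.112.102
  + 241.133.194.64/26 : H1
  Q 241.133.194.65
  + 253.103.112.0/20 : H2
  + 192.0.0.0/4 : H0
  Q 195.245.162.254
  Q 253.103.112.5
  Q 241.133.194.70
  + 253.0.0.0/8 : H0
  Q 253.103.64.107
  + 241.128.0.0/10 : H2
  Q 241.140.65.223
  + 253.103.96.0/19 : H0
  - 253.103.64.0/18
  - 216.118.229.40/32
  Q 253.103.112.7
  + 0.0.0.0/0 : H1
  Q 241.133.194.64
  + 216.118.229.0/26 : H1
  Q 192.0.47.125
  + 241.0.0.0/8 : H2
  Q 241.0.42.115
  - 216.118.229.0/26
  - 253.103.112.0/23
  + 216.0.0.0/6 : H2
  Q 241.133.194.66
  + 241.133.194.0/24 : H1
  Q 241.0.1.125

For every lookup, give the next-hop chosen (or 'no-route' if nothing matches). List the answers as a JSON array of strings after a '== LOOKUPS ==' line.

Apply in order:
  add 241.133.194.74/32 -> H0 at depth 32
  del 241.133.194.74/32 (clear depth 32)
  add 204.118.208.0/20 -> H2 at depth 20
  lookup 146.112.94.229: bits 1 walk d0:-→d1:- -> no-route
  lookup 32.68.208.175: bits ε walk d0:- -> no-route
  del 204.118.208.0/20 (clear depth 20)
  add 216.118.229.32/28 -> H1 at depth 28
  del 216.118.229.32/28 (clear depth 28)
  add 253.103.112.0/23 -> H1 at depth 23
  add 253.103.64.0/18 -> H0 at depth 18
  add 216.118.229.40/32 -> H1 at depth 32
  add 253.103.112.0/20 -> H0 at depth 20
  lookup 253.103.112.102: bits 11111101011001110111000 walk d0:-→d1:-→d2:-→d3:-→d4:-→d5:-→d6:-→d7:-→d8:-→d9:-→d10:-→d11:-→d12:-→d13:-→d14:-→d15:-→d16:-→d17:-→d18:H0→d19:-→d20:H0→d21:-→d22:-→d23:H1 -> H1
  add 241.133.194.64/26 -> H1 at depth 26
  lookup 241.133.194.65: bits 1111000110000101110000100100 walk d0:-→d1:-→d2:-→d3:-→d4:-→d5:-→d6:-→d7:-→d8:-→d9:-→d10:-→d11:-→d12:-→d13:-→d14:-→d15:-→d16:-→d17:-→d18:-→d19:-→d20:-→d21:-→d22:-→d23:-→d24:-→d25:-→d26:H1→d27:-→d28:- -> H1
  add 253.103.112.0/20 -> H2 at depth 20
  add 192.0.0.0/4 -> H0 at depth 4
  lookup 195.245.162.254: bits 1100 walk d0:-→d1:-→d2:-→d3:-→d4:H0 -> H0
  lookup 253.103.112.5: bits 11111101011001110111000 walk d0:-→d1:-→d2:-→d3:-→d4:-→d5:-→d6:-→d7:-→d8:-→d9:-→d10:-→d11:-→d12:-→d13:-→d14:-→d15:-→d16:-→d17:-→d18:H0→d19:-→d20:H2→d21:-→d22:-→d23:H1 -> H1
  lookup 241.133.194.70: bits 1111000110000101110000100100 walk d0:-→d1:-→d2:-→d3:-→d4:-→d5:-→d6:-→d7:-→d8:-→d9:-→d10:-→d11:-→d12:-→d13:-→d14:-→d15:-→d16:-→d17:-→d18:-→d19:-→d20:-→d21:-→d22:-→d23:-→d24:-→d25:-→d26:H1→d27:-→d28:- -> H1
  add 253.0.0.0/8 -> H0 at depth 8
  lookup 253.103.64.107: bits 111111010110011101 walk d0:-→d1:-→d2:-→d3:-→d4:-→d5:-→d6:-→d7:-→d8:H0→d9:-→d10:-→d11:-→d12:-→d13:-→d14:-→d15:-→d16:-→d17:-→d18:H0 -> H0
  add 241.128.0.0/10 -> H2 at depth 10
  lookup 241.140.65.223: bits 111100011000 walk d0:-→d1:-→d2:-→d3:-→d4:-→d5:-→d6:-→d7:-→d8:-→d9:-→d10:H2→d11:-→d12:- -> H2
  add 253.103.96.0/19 -> H0 at depth 19
  del 253.103.64.0/18 (clear depth 18)
  del 216.118.229.40/32 (clear depth 32)
  lookup 253.103.112.7: bits 11111101011001110111000 walk d0:-→d1:-→d2:-→d3:-→d4:-→d5:-→d6:-→d7:-→d8:H0→d9:-→d10:-→d11:-→d12:-→d13:-→d14:-→d15:-→d16:-→d17:-→d18:-→d19:H0→d20:H2→d21:-→d22:-→d23:H1 -> H1
  add 0.0.0.0/0 -> H1 at depth 0
  lookup 241.133.194.64: bits 1111000110000101110000100100 walk d0:H1→d1:-→d2:-→d3:-→d4:-→d5:-→d6:-→d7:-→d8:-→d9:-→d10:H2→d11:-→d12:-→d13:-→d14:-→d15:-→d16:-→d17:-→d18:-→d19:-→d20:-→d21:-→d22:-→d23:-→d24:-→d25:-→d26:H1→d27:-→d28:- -> H1
  add 216.118.229.0/26 -> H1 at depth 26
  lookup 192.0.47.125: bits 1100 walk d0:H1→d1:-→d2:-→d3:-→d4:H0 -> H0
  add 241.0.0.0/8 -> H2 at depth 8
  lookup 241.0.42.115: bits 11110001 walk d0:H1→d1:-→d2:-→d3:-→d4:-→d5:-→d6:-→d7:-→d8:H2 -> H2
  del 216.118.229.0/26 (clear depth 26)
  del 253.103.112.0/23 (clear depth 23)
  add 216.0.0.0/6 -> H2 at depth 6
  lookup 241.133.194.66: bits 1111000110000101110000100100 walk d0:H1→d1:-→d2:-→d3:-→d4:-→d5:-→d6:-→d7:-→d8:H2→d9:-→d10:H2→d11:-→d12:-→d13:-→d14:-→d15:-→d16:-→d17:-→d18:-→d19:-→d20:-→d21:-→d22:-→d23:-→d24:-→d25:-→d26:H1→d27:-→d28:- -> H1
  add 241.133.194.0/24 -> H1 at depth 24
  lookup 241.0.1.125: bits 11110001 walk d0:H1→d1:-→d2:-→d3:-→d4:-→d5:-→d6:-→d7:-→d8:H2 -> H2

== LOOKUPS ==
["no-route","no-route","H1","H1","H0","H1","H1","H0","H2","H1","H1","H0","H2","H1","H2"]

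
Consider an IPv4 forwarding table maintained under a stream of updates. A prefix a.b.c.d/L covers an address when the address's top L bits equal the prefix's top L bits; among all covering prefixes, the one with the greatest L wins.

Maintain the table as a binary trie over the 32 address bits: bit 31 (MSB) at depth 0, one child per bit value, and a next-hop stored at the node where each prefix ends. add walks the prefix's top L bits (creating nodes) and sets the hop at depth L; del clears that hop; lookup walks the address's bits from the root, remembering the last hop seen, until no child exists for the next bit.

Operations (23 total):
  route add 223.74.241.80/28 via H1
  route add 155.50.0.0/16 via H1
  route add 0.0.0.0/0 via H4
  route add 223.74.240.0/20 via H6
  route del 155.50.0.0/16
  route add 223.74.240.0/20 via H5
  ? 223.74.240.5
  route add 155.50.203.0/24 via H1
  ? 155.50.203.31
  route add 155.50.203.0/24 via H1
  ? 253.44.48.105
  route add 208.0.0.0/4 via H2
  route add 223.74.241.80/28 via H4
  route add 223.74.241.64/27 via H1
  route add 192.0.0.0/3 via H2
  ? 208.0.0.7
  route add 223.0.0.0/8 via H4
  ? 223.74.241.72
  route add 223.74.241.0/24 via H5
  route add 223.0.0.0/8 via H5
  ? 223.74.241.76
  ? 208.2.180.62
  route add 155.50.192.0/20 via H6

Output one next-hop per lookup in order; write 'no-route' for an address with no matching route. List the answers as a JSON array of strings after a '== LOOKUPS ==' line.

Process each operation:
  add 223.74.241.80/28 -> H1 at depth 28
  add 155.50.0.0/16 -> H1 at depth 16
  add 0.0.0.0/0 -> H4 at depth 0
  add 223.74.240.0/20 -> H6 at depth 20
  del 155.50.0.0/16 (clear depth 16)
  add 223.74.240.0/20 -> H5 at depth 20
  lookup 223.74.240.5: bits 11011111010010101111000 walk d0:H4→d1:-→d2:-→d3:-→d4:-→d5:-→d6:-→d7:-→d8:-→d9:-→d10:-→d11:-→d12:-→d13:-→d14:-→d15:-→d16:-→d17:-→d18:-→d19:-→d20:H5→d21:-→d22:-→d23:- -> H5
  add 155.50.203.0/24 -> H1 at depth 24
  lookup 155.50.203.31: bits 100110110011001011001011 walk d0:H4→d1:-→d2:-→d3:-→d4:-→d5:-→d6:-→d7:-→d8:-→d9:-→d10:-→d11:-→d12:-→d13:-→d14:-→d15:-→d16:-→d17:-→d18:-→d19:-→d20:-→d21:-→d22:-→d23:-→d24:H1 -> H1
  add 155.50.203.0/24 -> H1 at depth 24
  lookup 253.44.48.105: bits 11 walk d0:H4→d1:-→d2:- -> H4
  add 208.0.0.0/4 -> H2 at depth 4
  add 223.74.241.80/28 -> H4 at depth 28
  add 223.74.241.64/27 -> H1 at depth 27
  add 192.0.0.0/3 -> H2 at depth 3
  lookup 208.0.0.7: bits 1101 walk d0:H4→d1:-→d2:-→d3:H2→d4:H2 -> H2
  add 223.0.0.0/8 -> H4 at depth 8
  lookup 223.74.241.72: bits 110111110100101011110001010 walk d0:H4→d1:-→d2:-→d3:H2→d4:H2→d5:-→d6:-→d7:-→d8:H4→d9:-→d10:-→d11:-→d12:-→d13:-→d14:-→d15:-→d16:-→d17:-→d18:-→d19:-→d20:H5→d21:-→d22:-→d23:-→d24:-→d25:-→d26:-→d27:H1 -> H1
  add 223.74.241.0/24 -> H5 at depth 24
  add 223.0.0.0/8 -> H5 at depth 8
  lookup 223.74.241.76: bits 110111110100101011110001010 walk d0:H4→d1:-→d2:-→d3:H2→d4:H2→d5:-→d6:-→d7:-→d8:H5→d9:-→d10:-→d11:-→d12:-→d13:-→d14:-→d15:-→d16:-→d17:-→d18:-→d19:-→d20:H5→d21:-→d22:-→d23:-→d24:H5→d25:-→d26:-→d27:H1 -> H1
  lookup 208.2.180.62: bits 1101 walk d0:H4→d1:-→d2:-→d3:H2→d4:H2 -> H2
  add 155.50.192.0/20 -> H6 at depth 20

== LOOKUPS ==
["H5","H1","H4","H2","H1","H1","H2"]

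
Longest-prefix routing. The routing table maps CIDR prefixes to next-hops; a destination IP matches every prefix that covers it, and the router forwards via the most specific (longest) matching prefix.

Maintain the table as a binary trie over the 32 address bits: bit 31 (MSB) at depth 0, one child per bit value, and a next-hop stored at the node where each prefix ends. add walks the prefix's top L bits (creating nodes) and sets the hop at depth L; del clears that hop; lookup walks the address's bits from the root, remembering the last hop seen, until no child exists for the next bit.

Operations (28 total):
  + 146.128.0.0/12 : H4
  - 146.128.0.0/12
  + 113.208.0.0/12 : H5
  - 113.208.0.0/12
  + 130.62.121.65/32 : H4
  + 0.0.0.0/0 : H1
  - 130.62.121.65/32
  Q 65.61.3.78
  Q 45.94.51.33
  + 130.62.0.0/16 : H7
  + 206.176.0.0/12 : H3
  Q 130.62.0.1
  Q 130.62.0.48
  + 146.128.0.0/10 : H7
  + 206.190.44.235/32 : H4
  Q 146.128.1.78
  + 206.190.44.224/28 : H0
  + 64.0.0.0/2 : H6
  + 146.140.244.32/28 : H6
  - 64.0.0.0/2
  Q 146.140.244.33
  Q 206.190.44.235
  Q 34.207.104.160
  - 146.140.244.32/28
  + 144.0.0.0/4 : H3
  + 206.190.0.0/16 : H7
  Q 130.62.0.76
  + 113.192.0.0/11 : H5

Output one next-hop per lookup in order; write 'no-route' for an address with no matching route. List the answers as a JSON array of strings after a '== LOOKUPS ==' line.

Apply in order:
  + 146.128.0.0/12 (H4) depth=12
  del 146.128.0.0/12 (clear depth 12)
  + 113.208.0.0/12 (H5) depth=12
  del 113.208.0.0/12 (clear depth 12)
  + 130.62.121.65/32 (H4) depth=32
  + 0.0.0.0/0 (H1) depth=0
  del 130.62.121.65/32 (clear depth 32)
  lookup 65.61.3.78: bits 01 walk d0:H1→d1:-→d2:- -> H1
  lookup 45.94.51.33: bits 0 walk d0:H1→d1:- -> H1
  + 130.62.0.0/16 (H7) depth=16
  + 206.176.0.0/12 (H3) depth=12
  lookup 130.62.0.1: bits 10000010001111100 walk d0:H1→d1:-→d2:-→d3:-→d4:-→d5:-→d6:-→d7:-→d8:-→d9:-→d10:-→d11:-→d12:-→d13:-→d14:-→d15:-→d16:H7→d17:- -> H7
  lookup 130.62.0.48: bits 10000010001111100 walk d0:H1→d1:-→d2:-→d3:-→d4:-→d5:-→d6:-→d7:-→d8:-→d9:-→d10:-→d11:-→d12:-→d13:-→d14:-→d15:-→d16:H7→d17:- -> H7
  + 146.128.0.0/10 (H7) depth=10
  + 206.190.44.235/32 (H4) depth=32
  lookup 146.128.1.78: bits 100100101000 walk d0:H1→d1:-→d2:-→d3:-→d4:-→d5:-→d6:-→d7:-→d8:-→d9:-→d10:H7→d11:-→d12:- -> H7
  + 206.190.44.224/28 (H0) depth=28
  + 64.0.0.0/2 (H6) depth=2
  + 146.140.244.32/28 (H6) depth=28
  del 64.0.0.0/2 (clear depth 2)
  lookup 146.140.244.33: bits 1001001010001100111101000010 walk d0:H1→d1:-→d2:-→d3:-→d4:-→d5:-→d6:-→d7:-→d8:-→d9:-→d10:H7→d11:-→d12:-→d13:-→d14:-→d15:-→d16:-→d17:-→d18:-→d19:-→d20:-→d21:-→d22:-→d23:-→d24:-→d25:-→d26:-→d27:-→d28:H6 -> H6
  lookup 206.190.44.235: bits 11001110101111100010110011101011 walk d0:H1→d1:-→d2:-→d3:-→d4:-→d5:-→d6:-→d7:-→d8:-→d9:-→d10:-→d11:-→d12:H3→d13:-→d14:-→d15:-→d16:-→d17:-→d18:-→d19:-→d20:-→d21:-→d22:-→d23:-→d24:-→d25:-→d26:-→d27:-→d28:H0→d29:-→d30:-→d31:-→d32:H4 -> H4
  lookup 34.207.104.160: bits 0 walk d0:H1→d1:- -> H1
  del 146.140.244.32/28 (clear depth 28)
  + 144.0.0.0/4 (H3) depth=4
  + 206.190.0.0/16 (H7) depth=16
  lookup 130.62.0.76: bits 10000010001111100 walk d0:H1→d1:-→d2:-→d3:-→d4:-→d5:-→d6:-→d7:-→d8:-→d9:-→d10:-→d11:-→d12:-→d13:-→d14:-→d15:-→d16:H7→d17:- -> H7
  + 113.192.0.0/11 (H5) depth=11

== LOOKUPS ==
["H1","H1","H7","H7","H7","H6","H4","H1","H7"]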